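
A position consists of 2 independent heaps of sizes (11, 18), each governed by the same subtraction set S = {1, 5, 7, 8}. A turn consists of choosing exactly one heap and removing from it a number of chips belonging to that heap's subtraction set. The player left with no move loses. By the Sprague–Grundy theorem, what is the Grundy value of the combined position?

All heaps use S = {1, 5, 7, 8}:
n :  0  1  2  3  4  5  6  7  8  9 10 11 12 13 14 15 16 17 18
G :  0  1  0  1  0  1  0  1  2  3  2  3  2  3  2  0  1  0  1
Heap A: G(11) = 3.
Heap B: G(18) = 1.
Combined Grundy value = 3 ⊕ 1 = 2.

2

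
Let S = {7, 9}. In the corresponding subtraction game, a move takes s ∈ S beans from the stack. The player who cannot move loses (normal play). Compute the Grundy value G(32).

0

n :  0  1  2  3  4  5  6  7  8  9 10 11 12 13 14 15 16 17 18 19 20 21 22 23 24 25 26 27 28 29 30 31 32
G :  0  0  0  0  0  0  0  1  1  1  1  1  1  1  2  2  0  0  0  0  0  0  0  1  1  1  1  1  1  1  2  2  0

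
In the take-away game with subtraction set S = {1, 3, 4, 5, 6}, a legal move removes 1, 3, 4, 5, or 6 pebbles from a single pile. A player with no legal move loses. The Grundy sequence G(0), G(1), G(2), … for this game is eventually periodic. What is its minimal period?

G(0) = 0
G(1) = mex{0} = 1
G(2) = mex{1} = 0
G(3) = mex{0,0} = 1
G(4) = mex{1,1,0} = 2
G(5) = mex{2,0,1,0} = 3
G(6) = mex{3,1,0,1,0} = 2
G(7) = mex{2,2,1,0,1} = 3
G(8) = mex{3,3,2,1,0} = 4
G(9) = mex{4,2,3,2,1} = 0
G(10) = mex{0,3,2,3,2} = 1
G(11) = mex{1,4,3,2,3} = 0
G(12) = mex{0,0,4,3,2} = 1
G(13) = mex{1,1,0,4,3} = 2
G(14) = mex{2,0,1,0,4} = 3
G(15) = mex{3,1,0,1,0} = 2
G(16) = mex{2,2,1,0,1} = 3
G(17) = mex{3,3,2,1,0} = 4
G(18) = mex{4,2,3,2,1} = 0
G(19) = mex{0,3,2,3,2} = 1
G(n+9) = G(n) holds for n = 0,…,5 (a full window of length max(S) = 6), so the sequence is purely periodic with period 9.

9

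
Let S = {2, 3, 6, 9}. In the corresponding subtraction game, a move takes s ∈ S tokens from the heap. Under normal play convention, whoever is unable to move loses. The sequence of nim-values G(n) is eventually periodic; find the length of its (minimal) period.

12

n :  0  1  2  3  4  5  6  7  8  9 10 11 12 13 14 15 16 17 18 19 20 21 22 23 24 25
G :  0  0  1  1  2  0  3  1  2  2  3  3  0  0  1  1  2  0  3  1  2  2  3  3  0  0
G(n+12) = G(n) holds for n = 0,…,8 (a full window of length max(S) = 9), so the sequence is purely periodic with period 12.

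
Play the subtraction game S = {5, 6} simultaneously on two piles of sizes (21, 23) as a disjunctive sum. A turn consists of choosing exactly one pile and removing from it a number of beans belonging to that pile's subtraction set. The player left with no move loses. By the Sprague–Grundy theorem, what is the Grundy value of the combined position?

All piles use S = {5, 6}:
n :  0  1  2  3  4  5  6  7  8  9 10 11 12 13 14 15 16 17 18 19 20 21 22 23
G :  0  0  0  0  0  1  1  1  1  1  2  0  0  0  0  0  1  1  1  1  1  2  0  0
Pile A: G(21) = 2.
Pile B: G(23) = 0.
Combined Grundy value = 2 ⊕ 0 = 2.

2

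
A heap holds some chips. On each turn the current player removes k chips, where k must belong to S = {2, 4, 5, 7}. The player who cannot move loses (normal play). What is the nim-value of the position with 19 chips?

G(0) = 0
G(1) = mex{} = 0
G(2) = mex{0} = 1
G(3) = mex{0} = 1
G(4) = mex{1,0} = 2
G(5) = mex{1,0,0} = 2
G(6) = mex{2,1,0} = 3
G(7) = mex{2,1,1,0} = 3
G(8) = mex{3,2,1,0} = 4
G(9) = mex{3,2,2,1} = 0
G(10) = mex{4,3,2,1} = 0
G(11) = mex{0,3,3,2} = 1
G(12) = mex{0,4,3,2} = 1
G(13) = mex{1,0,4,3} = 2
G(14) = mex{1,0,0,3} = 2
G(15) = mex{2,1,0,4} = 3
G(16) = mex{2,1,1,0} = 3
G(17) = mex{3,2,1,0} = 4
G(18) = mex{3,2,2,1} = 0
G(19) = mex{4,3,2,1} = 0

0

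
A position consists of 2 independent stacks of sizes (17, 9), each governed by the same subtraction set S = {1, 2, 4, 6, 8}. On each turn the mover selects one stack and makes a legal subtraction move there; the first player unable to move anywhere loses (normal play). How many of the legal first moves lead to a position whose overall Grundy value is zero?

All stacks use S = {1, 2, 4, 6, 8}:
n :  0  1  2  3  4  5  6  7  8  9 10 11 12 13 14 15 16 17
G :  0  1  2  0  1  2  3  4  5  3  0  1  2  0  1  2  3  4
Stack A: G(17) = 4.
Stack B: G(9) = 3.
Combined Grundy value = 4 ⊕ 3 = 7.
A winning move leaves total XOR = 0, i.e. changes one component's Grundy value g to g ⊕ X where X is the current total.
Stack A: need g' = 4⊕7 = 3. Options: 17−1→G=3, 17−2→G=2, 17−4→G=0, 17−6→G=1, 17−8→G=3. Hits: 2.
Stack B: need g' = 3⊕7 = 4. Options: 9−1→G=5, 9−2→G=4, 9−4→G=2, 9−6→G=0, 9−8→G=1. Hits: 1.

3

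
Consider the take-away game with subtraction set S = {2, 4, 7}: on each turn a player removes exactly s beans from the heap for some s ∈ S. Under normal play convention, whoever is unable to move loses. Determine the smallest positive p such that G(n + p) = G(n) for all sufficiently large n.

G(0) = 0
G(1) = mex{} = 0
G(2) = mex{0} = 1
G(3) = mex{0} = 1
G(4) = mex{1,0} = 2
G(5) = mex{1,0} = 2
G(6) = mex{2,1} = 0
G(7) = mex{2,1,0} = 3
G(8) = mex{0,2,0} = 1
G(9) = mex{3,2,1} = 0
G(10) = mex{1,0,1} = 2
G(11) = mex{0,3,2} = 1
G(12) = mex{2,1,2} = 0
G(13) = mex{1,0,0} = 2
G(14) = mex{0,2,3} = 1
G(15) = mex{2,1,1} = 0
G(16) = mex{1,0,0} = 2
G(17) = mex{0,2,2} = 1
G(18) = mex{2,1,1} = 0
G(19) = mex{1,0,0} = 2
From n = 8 onward G(n+3) = G(n); since this holds over max(S) = 7 consecutive positions the period is 3 (pre-period 8).

3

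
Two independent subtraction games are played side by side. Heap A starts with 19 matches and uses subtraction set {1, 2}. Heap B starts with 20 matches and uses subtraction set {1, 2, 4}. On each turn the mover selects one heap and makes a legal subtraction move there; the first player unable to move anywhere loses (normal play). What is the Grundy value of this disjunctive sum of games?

Heap A, S = {1, 2}:
n :  0  1  2  3  4  5  6  7  8  9 10 11 12 13 14 15 16 17 18 19
G :  0  1  2  0  1  2  0  1  2  0  1  2  0  1  2  0  1  2  0  1
G_A(19) = 1.
Heap B, S = {1, 2, 4}:
n :  0  1  2  3  4  5  6  7  8  9 10 11 12 13 14 15 16 17 18 19 20
G :  0  1  2  0  1  2  0  1  2  0  1  2  0  1  2  0  1  2  0  1  2
G_B(20) = 2.
Combined Grundy value = 1 ⊕ 2 = 3.

3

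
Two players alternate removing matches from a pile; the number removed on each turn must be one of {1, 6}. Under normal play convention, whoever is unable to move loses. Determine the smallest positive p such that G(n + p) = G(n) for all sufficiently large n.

7

n :  0  1  2  3  4  5  6  7  8  9 10 11 12 13 14 15
G :  0  1  0  1  0  1  2  0  1  0  1  0  1  2  0  1
G(n+7) = G(n) holds for n = 0,…,5 (a full window of length max(S) = 6), so the sequence is purely periodic with period 7.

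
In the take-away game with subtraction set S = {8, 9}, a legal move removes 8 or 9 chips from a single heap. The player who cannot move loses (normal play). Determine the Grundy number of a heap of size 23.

n :  0  1  2  3  4  5  6  7  8  9 10 11 12 13 14 15 16 17 18 19 20 21 22 23
G :  0  0  0  0  0  0  0  0  1  1  1  1  1  1  1  1  2  0  0  0  0  0  0  0

0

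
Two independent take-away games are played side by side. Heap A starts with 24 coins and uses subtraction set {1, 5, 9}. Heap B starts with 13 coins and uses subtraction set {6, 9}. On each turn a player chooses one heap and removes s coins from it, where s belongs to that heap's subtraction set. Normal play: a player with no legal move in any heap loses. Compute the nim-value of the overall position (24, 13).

Heap A, S = {1, 5, 9}:
n :  0  1  2  3  4  5  6  7  8  9 10 11 12 13 14 15 16 17 18 19 20 21 22 23 24
G :  0  1  0  1  0  1  0  1  0  1  0  1  0  1  0  1  0  1  0  1  0  1  0  1  0
G_A(24) = 0.
Heap B, S = {6, 9}:
G(0) = 0
G(1) = mex{} = 0
G(2) = mex{} = 0
G(3) = mex{} = 0
G(4) = mex{} = 0
G(5) = mex{} = 0
G(6) = mex{0} = 1
G(7) = mex{0} = 1
G(8) = mex{0} = 1
G(9) = mex{0,0} = 1
G(10) = mex{0,0} = 1
G(11) = mex{0,0} = 1
G(12) = mex{1,0} = 2
G(13) = mex{1,0} = 2
G_B(13) = 2.
Combined Grundy value = 0 ⊕ 2 = 2.

2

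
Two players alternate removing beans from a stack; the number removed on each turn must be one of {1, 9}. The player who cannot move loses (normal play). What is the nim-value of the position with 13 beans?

1

G(0) = 0
G(1) = mex{0} = 1
G(2) = mex{1} = 0
G(3) = mex{0} = 1
G(4) = mex{1} = 0
G(5) = mex{0} = 1
G(6) = mex{1} = 0
G(7) = mex{0} = 1
G(8) = mex{1} = 0
G(9) = mex{0,0} = 1
G(10) = mex{1,1} = 0
G(11) = mex{0,0} = 1
G(12) = mex{1,1} = 0
G(13) = mex{0,0} = 1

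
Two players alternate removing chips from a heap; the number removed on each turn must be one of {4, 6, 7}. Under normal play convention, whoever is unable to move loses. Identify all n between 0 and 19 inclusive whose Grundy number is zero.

0, 1, 2, 3, 11, 12, 13, 14

G(0) = 0
G(1) = mex{} = 0
G(2) = mex{} = 0
G(3) = mex{} = 0
G(4) = mex{0} = 1
G(5) = mex{0} = 1
G(6) = mex{0,0} = 1
G(7) = mex{0,0,0} = 1
G(8) = mex{1,0,0} = 2
G(9) = mex{1,0,0} = 2
G(10) = mex{1,1,0} = 2
G(11) = mex{1,1,1} = 0
G(12) = mex{2,1,1} = 0
G(13) = mex{2,1,1} = 0
G(14) = mex{2,2,1} = 0
G(15) = mex{0,2,2} = 1
G(16) = mex{0,2,2} = 1
G(17) = mex{0,0,2} = 1
G(18) = mex{0,0,0} = 1
G(19) = mex{1,0,0} = 2
P-positions are exactly the n with G(n) = 0.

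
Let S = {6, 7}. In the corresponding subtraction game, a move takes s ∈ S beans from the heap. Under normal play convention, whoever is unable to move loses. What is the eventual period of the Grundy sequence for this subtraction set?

13

G(0) = 0
G(1) = mex{} = 0
G(2) = mex{} = 0
G(3) = mex{} = 0
G(4) = mex{} = 0
G(5) = mex{} = 0
G(6) = mex{0} = 1
G(7) = mex{0,0} = 1
G(8) = mex{0,0} = 1
G(9) = mex{0,0} = 1
G(10) = mex{0,0} = 1
G(11) = mex{0,0} = 1
G(12) = mex{1,0} = 2
G(13) = mex{1,1} = 0
G(14) = mex{1,1} = 0
G(15) = mex{1,1} = 0
G(16) = mex{1,1} = 0
G(17) = mex{1,1} = 0
G(18) = mex{2,1} = 0
G(19) = mex{0,2} = 1
G(20) = mex{0,0} = 1
G(21) = mex{0,0} = 1
G(22) = mex{0,0} = 1
G(23) = mex{0,0} = 1
G(24) = mex{0,0} = 1
G(25) = mex{1,0} = 2
G(26) = mex{1,1} = 0
G(27) = mex{1,1} = 0
G(n+13) = G(n) holds for n = 0,…,6 (a full window of length max(S) = 7), so the sequence is purely periodic with period 13.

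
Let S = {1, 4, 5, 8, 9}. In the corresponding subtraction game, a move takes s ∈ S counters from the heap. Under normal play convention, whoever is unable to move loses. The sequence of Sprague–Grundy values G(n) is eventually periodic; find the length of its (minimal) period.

n :  0  1  2  3  4  5  6  7  8  9 10 11 12 13 14 15 16 17 18 19 20 21 22 23 24 25
G :  0  1  0  1  2  3  2  3  4  5  4  5  0  1  0  1  2  3  2  3  4  5  4  5  0  1
G(n+12) = G(n) holds for n = 0,…,8 (a full window of length max(S) = 9), so the sequence is purely periodic with period 12.

12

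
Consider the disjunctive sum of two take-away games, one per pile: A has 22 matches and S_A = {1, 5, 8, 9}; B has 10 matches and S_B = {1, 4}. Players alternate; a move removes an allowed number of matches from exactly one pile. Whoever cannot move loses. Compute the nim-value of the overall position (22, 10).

0

Pile A, S = {1, 5, 8, 9}:
G(0) = 0
G(1) = mex{0} = 1
G(2) = mex{1} = 0
G(3) = mex{0} = 1
G(4) = mex{1} = 0
G(5) = mex{0,0} = 1
G(6) = mex{1,1} = 0
G(7) = mex{0,0} = 1
G(8) = mex{1,1,0} = 2
G(9) = mex{2,0,1,0} = 3
G(10) = mex{3,1,0,1} = 2
G(11) = mex{2,0,1,0} = 3
G(12) = mex{3,1,0,1} = 2
G(13) = mex{2,2,1,0} = 3
G(14) = mex{3,3,0,1} = 2
G(15) = mex{2,2,1,0} = 3
G(16) = mex{3,3,2,1} = 0
G(17) = mex{0,2,3,2} = 1
G(18) = mex{1,3,2,3} = 0
G(19) = mex{0,2,3,2} = 1
G(20) = mex{1,3,2,3} = 0
G(21) = mex{0,0,3,2} = 1
G(22) = mex{1,1,2,3} = 0
G_A(22) = 0.
Pile B, S = {1, 4}:
n :  0  1  2  3  4  5  6  7  8  9 10
G :  0  1  0  1  2  0  1  0  1  2  0
G_B(10) = 0.
Combined Grundy value = 0 ⊕ 0 = 0.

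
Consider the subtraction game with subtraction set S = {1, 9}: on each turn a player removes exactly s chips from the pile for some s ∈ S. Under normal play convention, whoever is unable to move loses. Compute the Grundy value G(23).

1

G(0) = 0
G(1) = mex{0} = 1
G(2) = mex{1} = 0
G(3) = mex{0} = 1
G(4) = mex{1} = 0
G(5) = mex{0} = 1
G(6) = mex{1} = 0
G(7) = mex{0} = 1
G(8) = mex{1} = 0
G(9) = mex{0,0} = 1
G(10) = mex{1,1} = 0
G(11) = mex{0,0} = 1
G(12) = mex{1,1} = 0
G(13) = mex{0,0} = 1
G(14) = mex{1,1} = 0
G(15) = mex{0,0} = 1
G(16) = mex{1,1} = 0
G(17) = mex{0,0} = 1
G(18) = mex{1,1} = 0
G(19) = mex{0,0} = 1
G(20) = mex{1,1} = 0
G(21) = mex{0,0} = 1
G(22) = mex{1,1} = 0
G(23) = mex{0,0} = 1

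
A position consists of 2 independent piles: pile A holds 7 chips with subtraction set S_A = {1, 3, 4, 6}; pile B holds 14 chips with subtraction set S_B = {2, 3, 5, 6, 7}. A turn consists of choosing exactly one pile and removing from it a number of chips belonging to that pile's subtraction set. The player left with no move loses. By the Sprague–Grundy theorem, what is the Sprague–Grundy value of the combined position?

2

Pile A, S = {1, 3, 4, 6}:
G(0) = 0
G(1) = mex{0} = 1
G(2) = mex{1} = 0
G(3) = mex{0,0} = 1
G(4) = mex{1,1,0} = 2
G(5) = mex{2,0,1} = 3
G(6) = mex{3,1,0,0} = 2
G(7) = mex{2,2,1,1} = 0
G_A(7) = 0.
Pile B, S = {2, 3, 5, 6, 7}:
G(0) = 0
G(1) = mex{} = 0
G(2) = mex{0} = 1
G(3) = mex{0,0} = 1
G(4) = mex{1,0} = 2
G(5) = mex{1,1,0} = 2
G(6) = mex{2,1,0,0} = 3
G(7) = mex{2,2,1,0,0} = 3
G(8) = mex{3,2,1,1,0} = 4
G(9) = mex{3,3,2,1,1} = 0
G(10) = mex{4,3,2,2,1} = 0
G(11) = mex{0,4,3,2,2} = 1
G(12) = mex{0,0,3,3,2} = 1
G(13) = mex{1,0,4,3,3} = 2
G(14) = mex{1,1,0,4,3} = 2
G_B(14) = 2.
Combined Grundy value = 0 ⊕ 2 = 2.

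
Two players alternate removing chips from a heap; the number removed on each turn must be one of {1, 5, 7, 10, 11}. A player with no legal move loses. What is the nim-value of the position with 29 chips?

G(0) = 0
G(1) = mex{0} = 1
G(2) = mex{1} = 0
G(3) = mex{0} = 1
G(4) = mex{1} = 0
G(5) = mex{0,0} = 1
G(6) = mex{1,1} = 0
G(7) = mex{0,0,0} = 1
G(8) = mex{1,1,1} = 0
G(9) = mex{0,0,0} = 1
G(10) = mex{1,1,1,0} = 2
G(11) = mex{2,0,0,1,0} = 3
G(12) = mex{3,1,1,0,1} = 2
G(13) = mex{2,0,0,1,0} = 3
G(14) = mex{3,1,1,0,1} = 2
G(15) = mex{2,2,0,1,0} = 3
G(16) = mex{3,3,1,0,1} = 2
G(17) = mex{2,2,2,1,0} = 3
G(18) = mex{3,3,3,0,1} = 2
G(19) = mex{2,2,2,1,0} = 3
G(20) = mex{3,3,3,2,1} = 0
G(21) = mex{0,2,2,3,2} = 1
G(22) = mex{1,3,3,2,3} = 0
G(23) = mex{0,2,2,3,2} = 1
G(24) = mex{1,3,3,2,3} = 0
G(25) = mex{0,0,2,3,2} = 1
G(26) = mex{1,1,3,2,3} = 0
G(27) = mex{0,0,0,3,2} = 1
G(28) = mex{1,1,1,2,3} = 0
G(29) = mex{0,0,0,3,2} = 1

1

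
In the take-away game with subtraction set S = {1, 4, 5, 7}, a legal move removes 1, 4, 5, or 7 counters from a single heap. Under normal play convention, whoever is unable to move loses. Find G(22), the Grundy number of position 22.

G(0) = 0
G(1) = mex{0} = 1
G(2) = mex{1} = 0
G(3) = mex{0} = 1
G(4) = mex{1,0} = 2
G(5) = mex{2,1,0} = 3
G(6) = mex{3,0,1} = 2
G(7) = mex{2,1,0,0} = 3
G(8) = mex{3,2,1,1} = 0
G(9) = mex{0,3,2,0} = 1
G(10) = mex{1,2,3,1} = 0
G(11) = mex{0,3,2,2} = 1
G(12) = mex{1,0,3,3} = 2
G(13) = mex{2,1,0,2} = 3
G(14) = mex{3,0,1,3} = 2
G(15) = mex{2,1,0,0} = 3
G(16) = mex{3,2,1,1} = 0
G(17) = mex{0,3,2,0} = 1
G(18) = mex{1,2,3,1} = 0
G(19) = mex{0,3,2,2} = 1
G(20) = mex{1,0,3,3} = 2
G(21) = mex{2,1,0,2} = 3
G(22) = mex{3,0,1,3} = 2

2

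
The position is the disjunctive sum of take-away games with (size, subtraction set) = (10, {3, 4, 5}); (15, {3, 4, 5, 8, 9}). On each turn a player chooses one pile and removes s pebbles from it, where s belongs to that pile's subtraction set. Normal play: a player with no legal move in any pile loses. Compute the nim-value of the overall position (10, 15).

1

Pile A, S = {3, 4, 5}:
n :  0  1  2  3  4  5  6  7  8  9 10
G :  0  0  0  1  1  1  2  2  0  0  0
G_A(10) = 0.
Pile B, S = {3, 4, 5, 8, 9}:
G(0) = 0
G(1) = mex{} = 0
G(2) = mex{} = 0
G(3) = mex{0} = 1
G(4) = mex{0,0} = 1
G(5) = mex{0,0,0} = 1
G(6) = mex{1,0,0} = 2
G(7) = mex{1,1,0} = 2
G(8) = mex{1,1,1,0} = 2
G(9) = mex{2,1,1,0,0} = 3
G(10) = mex{2,2,1,0,0} = 3
G(11) = mex{2,2,2,1,0} = 3
G(12) = mex{3,2,2,1,1} = 0
G(13) = mex{3,3,2,1,1} = 0
G(14) = mex{3,3,3,2,1} = 0
G(15) = mex{0,3,3,2,2} = 1
G_B(15) = 1.
Combined Grundy value = 0 ⊕ 1 = 1.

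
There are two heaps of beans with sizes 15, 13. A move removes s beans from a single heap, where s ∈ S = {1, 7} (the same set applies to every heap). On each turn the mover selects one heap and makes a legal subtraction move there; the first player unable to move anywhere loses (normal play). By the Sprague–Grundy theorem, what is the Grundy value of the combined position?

0

All heaps use S = {1, 7}:
n :  0  1  2  3  4  5  6  7  8  9 10 11 12 13 14 15
G :  0  1  0  1  0  1  0  1  0  1  0  1  0  1  0  1
Heap A: G(15) = 1.
Heap B: G(13) = 1.
Combined Grundy value = 1 ⊕ 1 = 0.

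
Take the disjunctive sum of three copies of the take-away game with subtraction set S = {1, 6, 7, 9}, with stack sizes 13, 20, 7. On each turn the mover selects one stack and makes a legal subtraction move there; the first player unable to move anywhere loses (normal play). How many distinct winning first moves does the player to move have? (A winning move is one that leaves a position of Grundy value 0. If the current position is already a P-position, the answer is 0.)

0

All stacks use S = {1, 6, 7, 9}:
G(0) = 0
G(1) = mex{0} = 1
G(2) = mex{1} = 0
G(3) = mex{0} = 1
G(4) = mex{1} = 0
G(5) = mex{0} = 1
G(6) = mex{1,0} = 2
G(7) = mex{2,1,0} = 3
G(8) = mex{3,0,1} = 2
G(9) = mex{2,1,0,0} = 3
G(10) = mex{3,0,1,1} = 2
G(11) = mex{2,1,0,0} = 3
G(12) = mex{3,2,1,1} = 0
G(13) = mex{0,3,2,0} = 1
G(14) = mex{1,2,3,1} = 0
G(15) = mex{0,3,2,2} = 1
G(16) = mex{1,2,3,3} = 0
G(17) = mex{0,3,2,2} = 1
G(18) = mex{1,0,3,3} = 2
G(19) = mex{2,1,0,2} = 3
G(20) = mex{3,0,1,3} = 2
Stack A: G(13) = 1.
Stack B: G(20) = 2.
Stack C: G(7) = 3.
Combined Grundy value = 1 ⊕ 2 ⊕ 3 = 0.
A winning move leaves total XOR = 0, i.e. changes one component's Grundy value g to g ⊕ X where X is the current total.
Stack A: target g' = 1⊕0 = 1, but every legal move changes the Grundy value (mex property), so 0 moves.
Stack B: target g' = 2⊕0 = 2, but every legal move changes the Grundy value (mex property), so 0 moves.
Stack C: target g' = 3⊕0 = 3, but every legal move changes the Grundy value (mex property), so 0 moves.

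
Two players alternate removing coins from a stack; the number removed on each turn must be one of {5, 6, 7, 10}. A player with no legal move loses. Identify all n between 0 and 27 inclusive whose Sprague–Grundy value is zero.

0, 1, 2, 3, 4, 15, 16, 17, 18, 19

n :  0  1  2  3  4  5  6  7  8  9 10 11 12 13 14 15 16 17 18 19 20 21 22 23 24 25 26 27
G :  0  0  0  0  0  1  1  1  1  1  2  2  2  2  2  0  0  0  0  0  1  1  1  1  1  2  2  2
P-positions are exactly the n with G(n) = 0.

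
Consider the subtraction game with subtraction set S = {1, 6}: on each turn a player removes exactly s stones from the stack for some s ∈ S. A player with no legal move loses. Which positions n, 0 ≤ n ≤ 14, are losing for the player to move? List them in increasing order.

G(0) = 0
G(1) = mex{0} = 1
G(2) = mex{1} = 0
G(3) = mex{0} = 1
G(4) = mex{1} = 0
G(5) = mex{0} = 1
G(6) = mex{1,0} = 2
G(7) = mex{2,1} = 0
G(8) = mex{0,0} = 1
G(9) = mex{1,1} = 0
G(10) = mex{0,0} = 1
G(11) = mex{1,1} = 0
G(12) = mex{0,2} = 1
G(13) = mex{1,0} = 2
G(14) = mex{2,1} = 0
P-positions are exactly the n with G(n) = 0.

0, 2, 4, 7, 9, 11, 14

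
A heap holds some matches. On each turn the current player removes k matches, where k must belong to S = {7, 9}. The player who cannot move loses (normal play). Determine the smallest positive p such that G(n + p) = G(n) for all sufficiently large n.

n :  0  1  2  3  4  5  6  7  8  9 10 11 12 13 14 15 16 17 18 19 20 21 22 23 24 25 26 27 28 29 30 31 32 33
G :  0  0  0  0  0  0  0  1  1  1  1  1  1  1  2  2  0  0  0  0  0  0  0  1  1  1  1  1  1  1  2  2  0  0
G(n+16) = G(n) holds for n = 0,…,8 (a full window of length max(S) = 9), so the sequence is purely periodic with period 16.

16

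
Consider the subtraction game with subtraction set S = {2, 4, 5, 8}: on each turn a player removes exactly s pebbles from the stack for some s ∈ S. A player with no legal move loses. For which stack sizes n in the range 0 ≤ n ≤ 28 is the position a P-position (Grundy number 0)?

0, 1, 7, 10, 13, 16, 19, 22, 25, 28

n :  0  1  2  3  4  5  6  7  8  9 10 11 12 13 14 15 16 17 18 19 20 21 22 23 24 25 26 27 28
G :  0  0  1  1  2  2  3  0  4  1  0  2  1  0  2  1  0  2  1  0  2  1  0  2  1  0  2  1  0
P-positions are exactly the n with G(n) = 0.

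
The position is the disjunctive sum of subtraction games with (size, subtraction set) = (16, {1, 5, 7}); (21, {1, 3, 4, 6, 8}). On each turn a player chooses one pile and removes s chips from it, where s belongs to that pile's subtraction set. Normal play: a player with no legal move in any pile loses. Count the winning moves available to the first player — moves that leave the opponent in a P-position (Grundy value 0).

Pile A, S = {1, 5, 7}:
n :  0  1  2  3  4  5  6  7  8  9 10 11 12 13 14 15 16
G :  0  1  0  1  0  1  0  1  0  1  0  1  0  1  0  1  0
G_A(16) = 0.
Pile B, S = {1, 3, 4, 6, 8}:
G(0) = 0
G(1) = mex{0} = 1
G(2) = mex{1} = 0
G(3) = mex{0,0} = 1
G(4) = mex{1,1,0} = 2
G(5) = mex{2,0,1} = 3
G(6) = mex{3,1,0,0} = 2
G(7) = mex{2,2,1,1} = 0
G(8) = mex{0,3,2,0,0} = 1
G(9) = mex{1,2,3,1,1} = 0
G(10) = mex{0,0,2,2,0} = 1
G(11) = mex{1,1,0,3,1} = 2
G(12) = mex{2,0,1,2,2} = 3
G(13) = mex{3,1,0,0,3} = 2
G(14) = mex{2,2,1,1,2} = 0
G(15) = mex{0,3,2,0,0} = 1
G(16) = mex{1,2,3,1,1} = 0
G(17) = mex{0,0,2,2,0} = 1
G(18) = mex{1,1,0,3,1} = 2
G(19) = mex{2,0,1,2,2} = 3
G(20) = mex{3,1,0,0,3} = 2
G(21) = mex{2,2,1,1,2} = 0
G_B(21) = 0.
Combined Grundy value = 0 ⊕ 0 = 0.
A winning move leaves total XOR = 0, i.e. changes one component's Grundy value g to g ⊕ X where X is the current total.
Pile A: target g' = 0⊕0 = 0, but every legal move changes the Grundy value (mex property), so 0 moves.
Pile B: target g' = 0⊕0 = 0, but every legal move changes the Grundy value (mex property), so 0 moves.

0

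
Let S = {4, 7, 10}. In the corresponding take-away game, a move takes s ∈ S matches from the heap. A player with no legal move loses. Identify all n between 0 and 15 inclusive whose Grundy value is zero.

G(0) = 0
G(1) = mex{} = 0
G(2) = mex{} = 0
G(3) = mex{} = 0
G(4) = mex{0} = 1
G(5) = mex{0} = 1
G(6) = mex{0} = 1
G(7) = mex{0,0} = 1
G(8) = mex{1,0} = 2
G(9) = mex{1,0} = 2
G(10) = mex{1,0,0} = 2
G(11) = mex{1,1,0} = 2
G(12) = mex{2,1,0} = 3
G(13) = mex{2,1,0} = 3
G(14) = mex{2,1,1} = 0
G(15) = mex{2,2,1} = 0
P-positions are exactly the n with G(n) = 0.

0, 1, 2, 3, 14, 15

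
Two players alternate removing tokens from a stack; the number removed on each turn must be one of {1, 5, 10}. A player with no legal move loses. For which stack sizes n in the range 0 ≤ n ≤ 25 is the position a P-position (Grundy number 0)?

G(0) = 0
G(1) = mex{0} = 1
G(2) = mex{1} = 0
G(3) = mex{0} = 1
G(4) = mex{1} = 0
G(5) = mex{0,0} = 1
G(6) = mex{1,1} = 0
G(7) = mex{0,0} = 1
G(8) = mex{1,1} = 0
G(9) = mex{0,0} = 1
G(10) = mex{1,1,0} = 2
G(11) = mex{2,0,1} = 3
G(12) = mex{3,1,0} = 2
G(13) = mex{2,0,1} = 3
G(14) = mex{3,1,0} = 2
G(15) = mex{2,2,1} = 0
G(16) = mex{0,3,0} = 1
G(17) = mex{1,2,1} = 0
G(18) = mex{0,3,0} = 1
G(19) = mex{1,2,1} = 0
G(20) = mex{0,0,2} = 1
G(21) = mex{1,1,3} = 0
G(22) = mex{0,0,2} = 1
G(23) = mex{1,1,3} = 0
G(24) = mex{0,0,2} = 1
G(25) = mex{1,1,0} = 2
P-positions are exactly the n with G(n) = 0.

0, 2, 4, 6, 8, 15, 17, 19, 21, 23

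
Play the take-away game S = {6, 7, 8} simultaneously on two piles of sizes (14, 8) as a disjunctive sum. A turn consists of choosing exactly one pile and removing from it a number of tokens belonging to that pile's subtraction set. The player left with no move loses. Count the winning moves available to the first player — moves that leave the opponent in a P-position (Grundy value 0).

All piles use S = {6, 7, 8}:
n :  0  1  2  3  4  5  6  7  8  9 10 11 12 13 14
G :  0  0  0  0  0  0  1  1  1  1  1  1  2  2  0
Pile A: G(14) = 0.
Pile B: G(8) = 1.
Combined Grundy value = 0 ⊕ 1 = 1.
A winning move leaves total XOR = 0, i.e. changes one component's Grundy value g to g ⊕ X where X is the current total.
Pile A: need g' = 0⊕1 = 1. Options: 14−6→G=1, 14−7→G=1, 14−8→G=1. Hits: 3.
Pile B: need g' = 1⊕1 = 0. Options: 8−6→G=0, 8−7→G=0, 8−8→G=0. Hits: 3.

6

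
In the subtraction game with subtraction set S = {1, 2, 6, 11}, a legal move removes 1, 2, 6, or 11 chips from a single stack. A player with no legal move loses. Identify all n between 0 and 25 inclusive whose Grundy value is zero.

n :  0  1  2  3  4  5  6  7  8  9 10 11 12 13 14 15 16 17 18 19 20 21 22 23 24 25
G :  0  1  2  0  1  2  3  0  1  2  0  1  2  3  4  0  1  2  3  0  1  2  0  1  2  3
P-positions are exactly the n with G(n) = 0.

0, 3, 7, 10, 15, 19, 22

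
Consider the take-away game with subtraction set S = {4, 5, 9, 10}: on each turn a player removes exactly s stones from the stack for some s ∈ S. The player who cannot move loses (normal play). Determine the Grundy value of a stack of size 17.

0

G(0) = 0
G(1) = mex{} = 0
G(2) = mex{} = 0
G(3) = mex{} = 0
G(4) = mex{0} = 1
G(5) = mex{0,0} = 1
G(6) = mex{0,0} = 1
G(7) = mex{0,0} = 1
G(8) = mex{1,0} = 2
G(9) = mex{1,1,0} = 2
G(10) = mex{1,1,0,0} = 2
G(11) = mex{1,1,0,0} = 2
G(12) = mex{2,1,0,0} = 3
G(13) = mex{2,2,1,0} = 3
G(14) = mex{2,2,1,1} = 0
G(15) = mex{2,2,1,1} = 0
G(16) = mex{3,2,1,1} = 0
G(17) = mex{3,3,2,1} = 0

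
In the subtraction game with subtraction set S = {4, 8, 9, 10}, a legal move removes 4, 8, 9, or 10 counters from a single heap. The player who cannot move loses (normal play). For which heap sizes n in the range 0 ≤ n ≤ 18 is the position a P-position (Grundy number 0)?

G(0) = 0
G(1) = mex{} = 0
G(2) = mex{} = 0
G(3) = mex{} = 0
G(4) = mex{0} = 1
G(5) = mex{0} = 1
G(6) = mex{0} = 1
G(7) = mex{0} = 1
G(8) = mex{1,0} = 2
G(9) = mex{1,0,0} = 2
G(10) = mex{1,0,0,0} = 2
G(11) = mex{1,0,0,0} = 2
G(12) = mex{2,1,0,0} = 3
G(13) = mex{2,1,1,0} = 3
G(14) = mex{2,1,1,1} = 0
G(15) = mex{2,1,1,1} = 0
G(16) = mex{3,2,1,1} = 0
G(17) = mex{3,2,2,1} = 0
G(18) = mex{0,2,2,2} = 1
P-positions are exactly the n with G(n) = 0.

0, 1, 2, 3, 14, 15, 16, 17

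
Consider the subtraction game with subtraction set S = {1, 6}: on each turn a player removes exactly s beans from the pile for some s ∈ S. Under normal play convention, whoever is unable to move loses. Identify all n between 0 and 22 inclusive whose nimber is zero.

G(0) = 0
G(1) = mex{0} = 1
G(2) = mex{1} = 0
G(3) = mex{0} = 1
G(4) = mex{1} = 0
G(5) = mex{0} = 1
G(6) = mex{1,0} = 2
G(7) = mex{2,1} = 0
G(8) = mex{0,0} = 1
G(9) = mex{1,1} = 0
G(10) = mex{0,0} = 1
G(11) = mex{1,1} = 0
G(12) = mex{0,2} = 1
G(13) = mex{1,0} = 2
G(14) = mex{2,1} = 0
G(15) = mex{0,0} = 1
G(16) = mex{1,1} = 0
G(17) = mex{0,0} = 1
G(18) = mex{1,1} = 0
G(19) = mex{0,2} = 1
G(20) = mex{1,0} = 2
G(21) = mex{2,1} = 0
G(22) = mex{0,0} = 1
P-positions are exactly the n with G(n) = 0.

0, 2, 4, 7, 9, 11, 14, 16, 18, 21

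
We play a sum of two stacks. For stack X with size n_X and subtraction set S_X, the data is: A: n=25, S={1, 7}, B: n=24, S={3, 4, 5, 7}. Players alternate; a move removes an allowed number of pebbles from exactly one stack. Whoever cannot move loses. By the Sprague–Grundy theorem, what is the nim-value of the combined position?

Stack A, S = {1, 7}:
G(0) = 0
G(1) = mex{0} = 1
G(2) = mex{1} = 0
G(3) = mex{0} = 1
G(4) = mex{1} = 0
G(5) = mex{0} = 1
G(6) = mex{1} = 0
G(7) = mex{0,0} = 1
G(8) = mex{1,1} = 0
G(9) = mex{0,0} = 1
G(10) = mex{1,1} = 0
G(11) = mex{0,0} = 1
G(12) = mex{1,1} = 0
G(13) = mex{0,0} = 1
G(14) = mex{1,1} = 0
G(15) = mex{0,0} = 1
G(16) = mex{1,1} = 0
G(17) = mex{0,0} = 1
G(18) = mex{1,1} = 0
G(19) = mex{0,0} = 1
G(20) = mex{1,1} = 0
G(21) = mex{0,0} = 1
G(22) = mex{1,1} = 0
G(23) = mex{0,0} = 1
G(24) = mex{1,1} = 0
G(25) = mex{0,0} = 1
G_A(25) = 1.
Stack B, S = {3, 4, 5, 7}:
G(0) = 0
G(1) = mex{} = 0
G(2) = mex{} = 0
G(3) = mex{0} = 1
G(4) = mex{0,0} = 1
G(5) = mex{0,0,0} = 1
G(6) = mex{1,0,0} = 2
G(7) = mex{1,1,0,0} = 2
G(8) = mex{1,1,1,0} = 2
G(9) = mex{2,1,1,0} = 3
G(10) = mex{2,2,1,1} = 0
G(11) = mex{2,2,2,1} = 0
G(12) = mex{3,2,2,1} = 0
G(13) = mex{0,3,2,2} = 1
G(14) = mex{0,0,3,2} = 1
G(15) = mex{0,0,0,2} = 1
G(16) = mex{1,0,0,3} = 2
G(17) = mex{1,1,0,0} = 2
G(18) = mex{1,1,1,0} = 2
G(19) = mex{2,1,1,0} = 3
G(20) = mex{2,2,1,1} = 0
G(21) = mex{2,2,2,1} = 0
G(22) = mex{3,2,2,1} = 0
G(23) = mex{0,3,2,2} = 1
G(24) = mex{0,0,3,2} = 1
G_B(24) = 1.
Combined Grundy value = 1 ⊕ 1 = 0.

0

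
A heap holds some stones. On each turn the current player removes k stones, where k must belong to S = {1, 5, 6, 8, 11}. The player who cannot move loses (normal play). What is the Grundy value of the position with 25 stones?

3

G(0) = 0
G(1) = mex{0} = 1
G(2) = mex{1} = 0
G(3) = mex{0} = 1
G(4) = mex{1} = 0
G(5) = mex{0,0} = 1
G(6) = mex{1,1,0} = 2
G(7) = mex{2,0,1} = 3
G(8) = mex{3,1,0,0} = 2
G(9) = mex{2,0,1,1} = 3
G(10) = mex{3,1,0,0} = 2
G(11) = mex{2,2,1,1,0} = 3
G(12) = mex{3,3,2,0,1} = 4
G(13) = mex{4,2,3,1,0} = 5
G(14) = mex{5,3,2,2,1} = 0
G(15) = mex{0,2,3,3,0} = 1
G(16) = mex{1,3,2,2,1} = 0
G(17) = mex{0,4,3,3,2} = 1
G(18) = mex{1,5,4,2,3} = 0
G(19) = mex{0,0,5,3,2} = 1
G(20) = mex{1,1,0,4,3} = 2
G(21) = mex{2,0,1,5,2} = 3
G(22) = mex{3,1,0,0,3} = 2
G(23) = mex{2,0,1,1,4} = 3
G(24) = mex{3,1,0,0,5} = 2
G(25) = mex{2,2,1,1,0} = 3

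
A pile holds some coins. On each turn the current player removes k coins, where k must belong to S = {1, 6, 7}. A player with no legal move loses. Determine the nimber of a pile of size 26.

0

G(0) = 0
G(1) = mex{0} = 1
G(2) = mex{1} = 0
G(3) = mex{0} = 1
G(4) = mex{1} = 0
G(5) = mex{0} = 1
G(6) = mex{1,0} = 2
G(7) = mex{2,1,0} = 3
G(8) = mex{3,0,1} = 2
G(9) = mex{2,1,0} = 3
G(10) = mex{3,0,1} = 2
G(11) = mex{2,1,0} = 3
G(12) = mex{3,2,1} = 0
G(13) = mex{0,3,2} = 1
G(14) = mex{1,2,3} = 0
G(15) = mex{0,3,2} = 1
G(16) = mex{1,2,3} = 0
G(17) = mex{0,3,2} = 1
G(18) = mex{1,0,3} = 2
G(19) = mex{2,1,0} = 3
G(20) = mex{3,0,1} = 2
G(21) = mex{2,1,0} = 3
G(22) = mex{3,0,1} = 2
G(23) = mex{2,1,0} = 3
G(24) = mex{3,2,1} = 0
G(25) = mex{0,3,2} = 1
G(26) = mex{1,2,3} = 0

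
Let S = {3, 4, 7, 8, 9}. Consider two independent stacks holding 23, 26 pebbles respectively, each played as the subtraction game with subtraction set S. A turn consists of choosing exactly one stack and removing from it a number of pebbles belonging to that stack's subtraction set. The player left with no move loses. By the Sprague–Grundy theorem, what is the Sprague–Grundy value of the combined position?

All stacks use S = {3, 4, 7, 8, 9}:
G(0) = 0
G(1) = mex{} = 0
G(2) = mex{} = 0
G(3) = mex{0} = 1
G(4) = mex{0,0} = 1
G(5) = mex{0,0} = 1
G(6) = mex{1,0} = 2
G(7) = mex{1,1,0} = 2
G(8) = mex{1,1,0,0} = 2
G(9) = mex{2,1,0,0,0} = 3
G(10) = mex{2,2,1,0,0} = 3
G(11) = mex{2,2,1,1,0} = 3
G(12) = mex{3,2,1,1,1} = 0
G(13) = mex{3,3,2,1,1} = 0
G(14) = mex{3,3,2,2,1} = 0
G(15) = mex{0,3,2,2,2} = 1
G(16) = mex{0,0,3,2,2} = 1
G(17) = mex{0,0,3,3,2} = 1
G(18) = mex{1,0,3,3,3} = 2
G(19) = mex{1,1,0,3,3} = 2
G(20) = mex{1,1,0,0,3} = 2
G(21) = mex{2,1,0,0,0} = 3
G(22) = mex{2,2,1,0,0} = 3
G(23) = mex{2,2,1,1,0} = 3
G(24) = mex{3,2,1,1,1} = 0
G(25) = mex{3,3,2,1,1} = 0
G(26) = mex{3,3,2,2,1} = 0
Stack A: G(23) = 3.
Stack B: G(26) = 0.
Combined Grundy value = 3 ⊕ 0 = 3.

3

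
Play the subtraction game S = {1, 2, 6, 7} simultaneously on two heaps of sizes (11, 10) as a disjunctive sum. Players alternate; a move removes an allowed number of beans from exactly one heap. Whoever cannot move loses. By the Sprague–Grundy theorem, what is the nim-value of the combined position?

2

All heaps use S = {1, 2, 6, 7}:
G(0) = 0
G(1) = mex{0} = 1
G(2) = mex{1,0} = 2
G(3) = mex{2,1} = 0
G(4) = mex{0,2} = 1
G(5) = mex{1,0} = 2
G(6) = mex{2,1,0} = 3
G(7) = mex{3,2,1,0} = 4
G(8) = mex{4,3,2,1} = 0
G(9) = mex{0,4,0,2} = 1
G(10) = mex{1,0,1,0} = 2
G(11) = mex{2,1,2,1} = 0
Heap A: G(11) = 0.
Heap B: G(10) = 2.
Combined Grundy value = 0 ⊕ 2 = 2.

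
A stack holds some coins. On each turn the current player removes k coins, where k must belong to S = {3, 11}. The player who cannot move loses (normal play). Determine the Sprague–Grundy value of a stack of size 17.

1

G(0) = 0
G(1) = mex{} = 0
G(2) = mex{} = 0
G(3) = mex{0} = 1
G(4) = mex{0} = 1
G(5) = mex{0} = 1
G(6) = mex{1} = 0
G(7) = mex{1} = 0
G(8) = mex{1} = 0
G(9) = mex{0} = 1
G(10) = mex{0} = 1
G(11) = mex{0,0} = 1
G(12) = mex{1,0} = 2
G(13) = mex{1,0} = 2
G(14) = mex{1,1} = 0
G(15) = mex{2,1} = 0
G(16) = mex{2,1} = 0
G(17) = mex{0,0} = 1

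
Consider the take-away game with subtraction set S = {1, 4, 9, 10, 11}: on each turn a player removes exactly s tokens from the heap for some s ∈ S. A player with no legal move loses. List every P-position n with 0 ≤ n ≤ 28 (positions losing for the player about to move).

G(0) = 0
G(1) = mex{0} = 1
G(2) = mex{1} = 0
G(3) = mex{0} = 1
G(4) = mex{1,0} = 2
G(5) = mex{2,1} = 0
G(6) = mex{0,0} = 1
G(7) = mex{1,1} = 0
G(8) = mex{0,2} = 1
G(9) = mex{1,0,0} = 2
G(10) = mex{2,1,1,0} = 3
G(11) = mex{3,0,0,1,0} = 2
G(12) = mex{2,1,1,0,1} = 3
G(13) = mex{3,2,2,1,0} = 4
G(14) = mex{4,3,0,2,1} = 5
G(15) = mex{5,2,1,0,2} = 3
G(16) = mex{3,3,0,1,0} = 2
G(17) = mex{2,4,1,0,1} = 3
G(18) = mex{3,5,2,1,0} = 4
G(19) = mex{4,3,3,2,1} = 0
G(20) = mex{0,2,2,3,2} = 1
G(21) = mex{1,3,3,2,3} = 0
G(22) = mex{0,4,4,3,2} = 1
G(23) = mex{1,0,5,4,3} = 2
G(24) = mex{2,1,3,5,4} = 0
G(25) = mex{0,0,2,3,5} = 1
G(26) = mex{1,1,3,2,3} = 0
G(27) = mex{0,2,4,3,2} = 1
G(28) = mex{1,0,0,4,3} = 2
P-positions are exactly the n with G(n) = 0.

0, 2, 5, 7, 19, 21, 24, 26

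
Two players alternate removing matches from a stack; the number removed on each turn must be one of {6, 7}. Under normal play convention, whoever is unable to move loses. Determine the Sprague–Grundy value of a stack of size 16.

0

G(0) = 0
G(1) = mex{} = 0
G(2) = mex{} = 0
G(3) = mex{} = 0
G(4) = mex{} = 0
G(5) = mex{} = 0
G(6) = mex{0} = 1
G(7) = mex{0,0} = 1
G(8) = mex{0,0} = 1
G(9) = mex{0,0} = 1
G(10) = mex{0,0} = 1
G(11) = mex{0,0} = 1
G(12) = mex{1,0} = 2
G(13) = mex{1,1} = 0
G(14) = mex{1,1} = 0
G(15) = mex{1,1} = 0
G(16) = mex{1,1} = 0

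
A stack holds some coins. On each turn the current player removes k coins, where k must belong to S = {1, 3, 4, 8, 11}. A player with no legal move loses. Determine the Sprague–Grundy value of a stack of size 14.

0

G(0) = 0
G(1) = mex{0} = 1
G(2) = mex{1} = 0
G(3) = mex{0,0} = 1
G(4) = mex{1,1,0} = 2
G(5) = mex{2,0,1} = 3
G(6) = mex{3,1,0} = 2
G(7) = mex{2,2,1} = 0
G(8) = mex{0,3,2,0} = 1
G(9) = mex{1,2,3,1} = 0
G(10) = mex{0,0,2,0} = 1
G(11) = mex{1,1,0,1,0} = 2
G(12) = mex{2,0,1,2,1} = 3
G(13) = mex{3,1,0,3,0} = 2
G(14) = mex{2,2,1,2,1} = 0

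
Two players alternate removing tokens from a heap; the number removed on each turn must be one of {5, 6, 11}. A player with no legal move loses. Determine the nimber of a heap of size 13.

G(0) = 0
G(1) = mex{} = 0
G(2) = mex{} = 0
G(3) = mex{} = 0
G(4) = mex{} = 0
G(5) = mex{0} = 1
G(6) = mex{0,0} = 1
G(7) = mex{0,0} = 1
G(8) = mex{0,0} = 1
G(9) = mex{0,0} = 1
G(10) = mex{1,0} = 2
G(11) = mex{1,1,0} = 2
G(12) = mex{1,1,0} = 2
G(13) = mex{1,1,0} = 2

2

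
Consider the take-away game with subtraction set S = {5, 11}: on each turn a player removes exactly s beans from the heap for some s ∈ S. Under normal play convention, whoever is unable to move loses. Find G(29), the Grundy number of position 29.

2

G(0) = 0
G(1) = mex{} = 0
G(2) = mex{} = 0
G(3) = mex{} = 0
G(4) = mex{} = 0
G(5) = mex{0} = 1
G(6) = mex{0} = 1
G(7) = mex{0} = 1
G(8) = mex{0} = 1
G(9) = mex{0} = 1
G(10) = mex{1} = 0
G(11) = mex{1,0} = 2
G(12) = mex{1,0} = 2
G(13) = mex{1,0} = 2
G(14) = mex{1,0} = 2
G(15) = mex{0,0} = 1
G(16) = mex{2,1} = 0
G(17) = mex{2,1} = 0
G(18) = mex{2,1} = 0
G(19) = mex{2,1} = 0
G(20) = mex{1,1} = 0
G(21) = mex{0,0} = 1
G(22) = mex{0,2} = 1
G(23) = mex{0,2} = 1
G(24) = mex{0,2} = 1
G(25) = mex{0,2} = 1
G(26) = mex{1,1} = 0
G(27) = mex{1,0} = 2
G(28) = mex{1,0} = 2
G(29) = mex{1,0} = 2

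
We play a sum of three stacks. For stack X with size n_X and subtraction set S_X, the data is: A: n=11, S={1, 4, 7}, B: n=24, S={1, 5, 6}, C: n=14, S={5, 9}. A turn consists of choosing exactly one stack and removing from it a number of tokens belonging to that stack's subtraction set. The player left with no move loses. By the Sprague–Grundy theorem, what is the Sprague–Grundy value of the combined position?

1

Stack A, S = {1, 4, 7}:
n :  0  1  2  3  4  5  6  7  8  9 10 11
G :  0  1  0  1  2  0  1  2  0  1  0  1
G_A(11) = 1.
Stack B, S = {1, 5, 6}:
G(0) = 0
G(1) = mex{0} = 1
G(2) = mex{1} = 0
G(3) = mex{0} = 1
G(4) = mex{1} = 0
G(5) = mex{0,0} = 1
G(6) = mex{1,1,0} = 2
G(7) = mex{2,0,1} = 3
G(8) = mex{3,1,0} = 2
G(9) = mex{2,0,1} = 3
G(10) = mex{3,1,0} = 2
G(11) = mex{2,2,1} = 0
G(12) = mex{0,3,2} = 1
G(13) = mex{1,2,3} = 0
G(14) = mex{0,3,2} = 1
G(15) = mex{1,2,3} = 0
G(16) = mex{0,0,2} = 1
G(17) = mex{1,1,0} = 2
G(18) = mex{2,0,1} = 3
G(19) = mex{3,1,0} = 2
G(20) = mex{2,0,1} = 3
G(21) = mex{3,1,0} = 2
G(22) = mex{2,2,1} = 0
G(23) = mex{0,3,2} = 1
G(24) = mex{1,2,3} = 0
G_B(24) = 0.
Stack C, S = {5, 9}:
n :  0  1  2  3  4  5  6  7  8  9 10 11 12 13 14
G :  0  0  0  0  0  1  1  1  1  1  2  2  2  2  0
G_C(14) = 0.
Combined Grundy value = 1 ⊕ 0 ⊕ 0 = 1.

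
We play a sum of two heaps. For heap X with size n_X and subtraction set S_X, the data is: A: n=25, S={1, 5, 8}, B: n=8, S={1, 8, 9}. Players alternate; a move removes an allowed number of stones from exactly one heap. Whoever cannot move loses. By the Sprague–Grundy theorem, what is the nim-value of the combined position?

0

Heap A, S = {1, 5, 8}:
n :  0  1  2  3  4  5  6  7  8  9 10 11 12 13 14 15 16 17 18 19 20 21 22 23 24 25
G :  0  1  0  1  0  1  0  1  2  3  2  3  2  0  1  0  1  0  1  0  1  2  3  2  3  2
G_A(25) = 2.
Heap B, S = {1, 8, 9}:
n : 0 1 2 3 4 5 6 7 8
G : 0 1 0 1 0 1 0 1 2
G_B(8) = 2.
Combined Grundy value = 2 ⊕ 2 = 0.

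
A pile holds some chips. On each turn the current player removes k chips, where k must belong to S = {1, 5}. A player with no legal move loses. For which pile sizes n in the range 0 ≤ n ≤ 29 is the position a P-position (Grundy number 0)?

0, 2, 4, 6, 8, 10, 12, 14, 16, 18, 20, 22, 24, 26, 28

n :  0  1  2  3  4  5  6  7  8  9 10 11 12 13 14 15 16 17 18 19 20 21 22 23 24 25 26 27 28 29
G :  0  1  0  1  0  1  0  1  0  1  0  1  0  1  0  1  0  1  0  1  0  1  0  1  0  1  0  1  0  1
P-positions are exactly the n with G(n) = 0.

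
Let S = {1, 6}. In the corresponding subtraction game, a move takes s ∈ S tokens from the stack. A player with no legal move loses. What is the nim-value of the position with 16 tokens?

G(0) = 0
G(1) = mex{0} = 1
G(2) = mex{1} = 0
G(3) = mex{0} = 1
G(4) = mex{1} = 0
G(5) = mex{0} = 1
G(6) = mex{1,0} = 2
G(7) = mex{2,1} = 0
G(8) = mex{0,0} = 1
G(9) = mex{1,1} = 0
G(10) = mex{0,0} = 1
G(11) = mex{1,1} = 0
G(12) = mex{0,2} = 1
G(13) = mex{1,0} = 2
G(14) = mex{2,1} = 0
G(15) = mex{0,0} = 1
G(16) = mex{1,1} = 0

0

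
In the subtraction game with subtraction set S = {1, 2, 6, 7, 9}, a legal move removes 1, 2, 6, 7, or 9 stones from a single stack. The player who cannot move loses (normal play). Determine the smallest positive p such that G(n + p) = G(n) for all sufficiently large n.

8

G(0) = 0
G(1) = mex{0} = 1
G(2) = mex{1,0} = 2
G(3) = mex{2,1} = 0
G(4) = mex{0,2} = 1
G(5) = mex{1,0} = 2
G(6) = mex{2,1,0} = 3
G(7) = mex{3,2,1,0} = 4
G(8) = mex{4,3,2,1} = 0
G(9) = mex{0,4,0,2,0} = 1
G(10) = mex{1,0,1,0,1} = 2
G(11) = mex{2,1,2,1,2} = 0
G(12) = mex{0,2,3,2,0} = 1
G(13) = mex{1,0,4,3,1} = 2
G(14) = mex{2,1,0,4,2} = 3
G(15) = mex{3,2,1,0,3} = 4
G(16) = mex{4,3,2,1,4} = 0
G(17) = mex{0,4,0,2,0} = 1
G(18) = mex{1,0,1,0,1} = 2
G(n+8) = G(n) holds for n = 0,…,8 (a full window of length max(S) = 9), so the sequence is purely periodic with period 8.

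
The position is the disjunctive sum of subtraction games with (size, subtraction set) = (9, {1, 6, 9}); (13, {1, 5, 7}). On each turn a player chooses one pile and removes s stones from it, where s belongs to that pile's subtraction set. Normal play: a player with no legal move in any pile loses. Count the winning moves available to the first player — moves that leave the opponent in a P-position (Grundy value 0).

2

Pile A, S = {1, 6, 9}:
n : 0 1 2 3 4 5 6 7 8 9
G : 0 1 0 1 0 1 2 0 1 2
G_A(9) = 2.
Pile B, S = {1, 5, 7}:
G(0) = 0
G(1) = mex{0} = 1
G(2) = mex{1} = 0
G(3) = mex{0} = 1
G(4) = mex{1} = 0
G(5) = mex{0,0} = 1
G(6) = mex{1,1} = 0
G(7) = mex{0,0,0} = 1
G(8) = mex{1,1,1} = 0
G(9) = mex{0,0,0} = 1
G(10) = mex{1,1,1} = 0
G(11) = mex{0,0,0} = 1
G(12) = mex{1,1,1} = 0
G(13) = mex{0,0,0} = 1
G_B(13) = 1.
Combined Grundy value = 2 ⊕ 1 = 3.
A winning move leaves total XOR = 0, i.e. changes one component's Grundy value g to g ⊕ X where X is the current total.
Pile A: need g' = 2⊕3 = 1. Options: 9−1→G=1, 9−6→G=1, 9−9→G=0. Hits: 2.
Pile B: need g' = 1⊕3 = 2. Options: 13−1→G=0, 13−5→G=0, 13−7→G=0. Hits: 0.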